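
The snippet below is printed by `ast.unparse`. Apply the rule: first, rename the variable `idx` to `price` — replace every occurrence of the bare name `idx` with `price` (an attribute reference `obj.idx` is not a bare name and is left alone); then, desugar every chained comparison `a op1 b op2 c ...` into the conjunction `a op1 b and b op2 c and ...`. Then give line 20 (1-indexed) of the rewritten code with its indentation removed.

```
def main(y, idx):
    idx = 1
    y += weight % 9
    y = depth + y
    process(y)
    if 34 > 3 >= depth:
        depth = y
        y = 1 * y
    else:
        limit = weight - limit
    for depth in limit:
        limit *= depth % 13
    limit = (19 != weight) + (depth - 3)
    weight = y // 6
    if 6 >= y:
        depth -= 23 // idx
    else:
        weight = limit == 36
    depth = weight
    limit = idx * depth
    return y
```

Transformed code:
def main(y, price):
    price = 1
    y += weight % 9
    y = depth + y
    process(y)
    if 34 > 3 and 3 >= depth:
        depth = y
        y = 1 * y
    else:
        limit = weight - limit
    for depth in limit:
        limit *= depth % 13
    limit = (19 != weight) + (depth - 3)
    weight = y // 6
    if 6 >= y:
        depth -= 23 // price
    else:
        weight = limit == 36
    depth = weight
    limit = price * depth
    return y

limit = price * depth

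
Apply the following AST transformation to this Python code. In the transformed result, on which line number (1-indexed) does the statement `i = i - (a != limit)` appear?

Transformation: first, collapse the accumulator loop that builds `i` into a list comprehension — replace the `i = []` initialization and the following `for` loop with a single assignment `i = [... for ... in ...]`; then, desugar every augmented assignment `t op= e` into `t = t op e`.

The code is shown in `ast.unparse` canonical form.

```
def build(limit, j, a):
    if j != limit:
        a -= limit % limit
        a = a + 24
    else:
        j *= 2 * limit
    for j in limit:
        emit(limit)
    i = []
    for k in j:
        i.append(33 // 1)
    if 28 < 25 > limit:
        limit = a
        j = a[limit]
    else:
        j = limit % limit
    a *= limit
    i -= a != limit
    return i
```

Transformed code:
def build(limit, j, a):
    if j != limit:
        a = a - limit % limit
        a = a + 24
    else:
        j = j * (2 * limit)
    for j in limit:
        emit(limit)
    i = [33 // 1 for k in j]
    if 28 < 25 > limit:
        limit = a
        j = a[limit]
    else:
        j = limit % limit
    a = a * limit
    i = i - (a != limit)
    return i

16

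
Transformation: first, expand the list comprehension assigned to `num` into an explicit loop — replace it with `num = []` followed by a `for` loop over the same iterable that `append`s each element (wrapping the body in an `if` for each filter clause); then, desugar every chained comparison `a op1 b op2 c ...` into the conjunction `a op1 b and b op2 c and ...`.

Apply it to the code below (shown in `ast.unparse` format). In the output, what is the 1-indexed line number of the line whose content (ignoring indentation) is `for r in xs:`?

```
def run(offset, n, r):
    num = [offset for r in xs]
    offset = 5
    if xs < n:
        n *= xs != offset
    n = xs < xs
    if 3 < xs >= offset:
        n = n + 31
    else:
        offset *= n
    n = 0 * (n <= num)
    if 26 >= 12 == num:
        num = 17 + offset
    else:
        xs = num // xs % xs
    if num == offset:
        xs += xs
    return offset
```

Transformed code:
def run(offset, n, r):
    num = []
    for r in xs:
        num.append(offset)
    offset = 5
    if xs < n:
        n *= xs != offset
    n = xs < xs
    if 3 < xs and xs >= offset:
        n = n + 31
    else:
        offset *= n
    n = 0 * (n <= num)
    if 26 >= 12 and 12 == num:
        num = 17 + offset
    else:
        xs = num // xs % xs
    if num == offset:
        xs += xs
    return offset

3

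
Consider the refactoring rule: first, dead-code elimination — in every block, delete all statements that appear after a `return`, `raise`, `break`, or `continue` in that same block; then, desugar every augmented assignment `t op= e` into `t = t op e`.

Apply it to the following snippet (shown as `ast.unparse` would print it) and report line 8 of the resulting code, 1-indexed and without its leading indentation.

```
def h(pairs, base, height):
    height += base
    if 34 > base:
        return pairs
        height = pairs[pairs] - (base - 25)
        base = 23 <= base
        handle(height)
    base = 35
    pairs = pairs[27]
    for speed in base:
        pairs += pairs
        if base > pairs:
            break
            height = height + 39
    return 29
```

pairs = pairs + pairs

Transformed code:
def h(pairs, base, height):
    height = height + base
    if 34 > base:
        return pairs
    base = 35
    pairs = pairs[27]
    for speed in base:
        pairs = pairs + pairs
        if base > pairs:
            break
    return 29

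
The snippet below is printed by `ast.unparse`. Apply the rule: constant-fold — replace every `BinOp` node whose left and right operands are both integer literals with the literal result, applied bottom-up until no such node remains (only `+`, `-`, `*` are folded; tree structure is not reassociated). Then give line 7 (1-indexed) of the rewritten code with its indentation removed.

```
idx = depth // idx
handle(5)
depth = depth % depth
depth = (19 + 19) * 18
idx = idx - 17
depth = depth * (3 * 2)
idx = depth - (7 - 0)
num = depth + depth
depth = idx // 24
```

idx = depth - 7

Transformed code:
idx = depth // idx
handle(5)
depth = depth % depth
depth = 684
idx = idx - 17
depth = depth * 6
idx = depth - 7
num = depth + depth
depth = idx // 24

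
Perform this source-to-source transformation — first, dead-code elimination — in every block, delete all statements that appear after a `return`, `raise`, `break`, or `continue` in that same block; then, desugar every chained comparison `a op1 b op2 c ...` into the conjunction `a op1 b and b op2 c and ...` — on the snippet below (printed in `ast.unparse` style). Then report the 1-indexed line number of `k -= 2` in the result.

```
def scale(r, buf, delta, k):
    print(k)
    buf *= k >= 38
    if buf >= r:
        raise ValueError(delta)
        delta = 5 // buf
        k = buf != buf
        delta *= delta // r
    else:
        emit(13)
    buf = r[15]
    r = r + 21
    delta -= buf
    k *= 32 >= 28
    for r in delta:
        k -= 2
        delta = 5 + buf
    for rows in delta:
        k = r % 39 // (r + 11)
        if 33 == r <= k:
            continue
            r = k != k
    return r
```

13

Transformed code:
def scale(r, buf, delta, k):
    print(k)
    buf *= k >= 38
    if buf >= r:
        raise ValueError(delta)
    else:
        emit(13)
    buf = r[15]
    r = r + 21
    delta -= buf
    k *= 32 >= 28
    for r in delta:
        k -= 2
        delta = 5 + buf
    for rows in delta:
        k = r % 39 // (r + 11)
        if 33 == r and r <= k:
            continue
    return r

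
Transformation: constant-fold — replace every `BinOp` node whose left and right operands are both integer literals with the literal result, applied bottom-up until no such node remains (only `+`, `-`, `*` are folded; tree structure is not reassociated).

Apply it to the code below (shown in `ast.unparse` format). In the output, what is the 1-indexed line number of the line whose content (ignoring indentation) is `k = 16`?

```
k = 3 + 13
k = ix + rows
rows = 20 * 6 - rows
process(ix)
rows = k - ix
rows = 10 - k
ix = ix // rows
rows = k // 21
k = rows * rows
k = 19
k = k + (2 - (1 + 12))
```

1

Transformed code:
k = 16
k = ix + rows
rows = 120 - rows
process(ix)
rows = k - ix
rows = 10 - k
ix = ix // rows
rows = k // 21
k = rows * rows
k = 19
k = k + -11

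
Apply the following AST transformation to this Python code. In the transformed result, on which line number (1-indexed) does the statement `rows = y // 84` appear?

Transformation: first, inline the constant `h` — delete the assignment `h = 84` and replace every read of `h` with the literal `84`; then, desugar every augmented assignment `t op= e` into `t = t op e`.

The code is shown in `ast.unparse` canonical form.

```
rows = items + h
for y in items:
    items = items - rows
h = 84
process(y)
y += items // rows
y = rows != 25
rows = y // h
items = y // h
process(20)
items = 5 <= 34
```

Transformed code:
rows = items + 84
for y in items:
    items = items - rows
process(y)
y = y + items // rows
y = rows != 25
rows = y // 84
items = y // 84
process(20)
items = 5 <= 34

7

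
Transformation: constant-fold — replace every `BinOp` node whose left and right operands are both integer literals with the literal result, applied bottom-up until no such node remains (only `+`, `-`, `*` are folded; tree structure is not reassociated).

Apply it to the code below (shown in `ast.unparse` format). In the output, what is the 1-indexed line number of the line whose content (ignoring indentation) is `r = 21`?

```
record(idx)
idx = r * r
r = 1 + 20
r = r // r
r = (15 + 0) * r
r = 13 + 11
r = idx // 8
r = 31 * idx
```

Transformed code:
record(idx)
idx = r * r
r = 21
r = r // r
r = 15 * r
r = 24
r = idx // 8
r = 31 * idx

3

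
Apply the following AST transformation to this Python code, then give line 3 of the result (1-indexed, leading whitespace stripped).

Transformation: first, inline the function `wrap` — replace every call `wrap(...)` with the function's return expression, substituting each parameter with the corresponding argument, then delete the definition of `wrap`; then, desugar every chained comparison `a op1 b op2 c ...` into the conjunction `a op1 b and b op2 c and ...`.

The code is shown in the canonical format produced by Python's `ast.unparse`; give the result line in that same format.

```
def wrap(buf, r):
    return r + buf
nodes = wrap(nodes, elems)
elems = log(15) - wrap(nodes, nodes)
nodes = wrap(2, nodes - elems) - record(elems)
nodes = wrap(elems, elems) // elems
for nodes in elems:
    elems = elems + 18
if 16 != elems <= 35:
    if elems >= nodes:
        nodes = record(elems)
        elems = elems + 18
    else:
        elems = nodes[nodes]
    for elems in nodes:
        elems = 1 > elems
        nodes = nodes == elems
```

nodes = nodes - elems + 2 - record(elems)

Transformed code:
nodes = elems + nodes
elems = log(15) - (nodes + nodes)
nodes = nodes - elems + 2 - record(elems)
nodes = (elems + elems) // elems
for nodes in elems:
    elems = elems + 18
if 16 != elems and elems <= 35:
    if elems >= nodes:
        nodes = record(elems)
        elems = elems + 18
    else:
        elems = nodes[nodes]
    for elems in nodes:
        elems = 1 > elems
        nodes = nodes == elems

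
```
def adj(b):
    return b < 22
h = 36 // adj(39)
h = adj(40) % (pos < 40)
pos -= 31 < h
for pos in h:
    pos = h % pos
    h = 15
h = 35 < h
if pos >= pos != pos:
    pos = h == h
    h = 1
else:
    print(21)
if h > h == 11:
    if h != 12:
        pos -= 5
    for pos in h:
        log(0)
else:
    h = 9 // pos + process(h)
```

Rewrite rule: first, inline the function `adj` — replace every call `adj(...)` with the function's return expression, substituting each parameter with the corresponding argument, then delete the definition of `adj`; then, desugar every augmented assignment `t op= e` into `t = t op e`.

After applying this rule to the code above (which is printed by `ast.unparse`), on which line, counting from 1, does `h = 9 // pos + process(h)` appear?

Transformed code:
h = 36 // (39 < 22)
h = (40 < 22) % (pos < 40)
pos = pos - (31 < h)
for pos in h:
    pos = h % pos
    h = 15
h = 35 < h
if pos >= pos != pos:
    pos = h == h
    h = 1
else:
    print(21)
if h > h == 11:
    if h != 12:
        pos = pos - 5
    for pos in h:
        log(0)
else:
    h = 9 // pos + process(h)

19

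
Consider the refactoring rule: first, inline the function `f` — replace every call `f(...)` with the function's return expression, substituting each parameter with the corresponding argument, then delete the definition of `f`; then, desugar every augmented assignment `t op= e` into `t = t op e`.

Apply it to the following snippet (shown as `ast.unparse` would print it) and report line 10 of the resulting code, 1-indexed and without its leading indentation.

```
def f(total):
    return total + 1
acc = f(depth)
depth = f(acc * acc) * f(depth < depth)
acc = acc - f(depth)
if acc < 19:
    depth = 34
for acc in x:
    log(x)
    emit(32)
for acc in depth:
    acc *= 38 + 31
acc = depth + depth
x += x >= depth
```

acc = acc * (38 + 31)

Transformed code:
acc = depth + 1
depth = (acc * acc + 1) * ((depth < depth) + 1)
acc = acc - (depth + 1)
if acc < 19:
    depth = 34
for acc in x:
    log(x)
    emit(32)
for acc in depth:
    acc = acc * (38 + 31)
acc = depth + depth
x = x + (x >= depth)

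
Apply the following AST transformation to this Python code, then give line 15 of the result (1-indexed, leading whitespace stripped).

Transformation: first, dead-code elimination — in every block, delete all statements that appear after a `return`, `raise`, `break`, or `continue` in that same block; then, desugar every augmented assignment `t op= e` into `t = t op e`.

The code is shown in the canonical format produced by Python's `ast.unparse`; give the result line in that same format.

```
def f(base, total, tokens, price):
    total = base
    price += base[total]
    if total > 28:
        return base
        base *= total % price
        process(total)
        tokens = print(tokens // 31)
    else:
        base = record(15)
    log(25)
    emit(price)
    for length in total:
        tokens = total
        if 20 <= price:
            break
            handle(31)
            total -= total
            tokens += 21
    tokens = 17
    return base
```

return base

Transformed code:
def f(base, total, tokens, price):
    total = base
    price = price + base[total]
    if total > 28:
        return base
    else:
        base = record(15)
    log(25)
    emit(price)
    for length in total:
        tokens = total
        if 20 <= price:
            break
    tokens = 17
    return base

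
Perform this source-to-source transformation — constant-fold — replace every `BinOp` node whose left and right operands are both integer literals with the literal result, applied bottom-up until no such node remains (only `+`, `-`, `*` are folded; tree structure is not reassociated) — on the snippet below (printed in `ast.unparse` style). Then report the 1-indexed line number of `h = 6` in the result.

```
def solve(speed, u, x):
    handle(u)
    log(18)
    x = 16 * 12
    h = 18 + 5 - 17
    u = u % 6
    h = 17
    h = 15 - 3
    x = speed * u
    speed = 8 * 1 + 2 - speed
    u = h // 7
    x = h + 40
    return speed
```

Transformed code:
def solve(speed, u, x):
    handle(u)
    log(18)
    x = 192
    h = 6
    u = u % 6
    h = 17
    h = 12
    x = speed * u
    speed = 10 - speed
    u = h // 7
    x = h + 40
    return speed

5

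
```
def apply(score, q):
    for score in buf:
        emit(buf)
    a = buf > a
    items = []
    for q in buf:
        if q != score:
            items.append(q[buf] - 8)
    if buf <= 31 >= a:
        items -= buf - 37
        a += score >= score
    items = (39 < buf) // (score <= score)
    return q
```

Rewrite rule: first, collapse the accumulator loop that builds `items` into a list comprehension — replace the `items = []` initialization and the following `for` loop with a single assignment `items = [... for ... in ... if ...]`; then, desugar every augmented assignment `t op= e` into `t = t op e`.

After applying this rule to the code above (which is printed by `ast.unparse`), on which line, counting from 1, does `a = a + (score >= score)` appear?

Transformed code:
def apply(score, q):
    for score in buf:
        emit(buf)
    a = buf > a
    items = [q[buf] - 8 for q in buf if q != score]
    if buf <= 31 >= a:
        items = items - (buf - 37)
        a = a + (score >= score)
    items = (39 < buf) // (score <= score)
    return q

8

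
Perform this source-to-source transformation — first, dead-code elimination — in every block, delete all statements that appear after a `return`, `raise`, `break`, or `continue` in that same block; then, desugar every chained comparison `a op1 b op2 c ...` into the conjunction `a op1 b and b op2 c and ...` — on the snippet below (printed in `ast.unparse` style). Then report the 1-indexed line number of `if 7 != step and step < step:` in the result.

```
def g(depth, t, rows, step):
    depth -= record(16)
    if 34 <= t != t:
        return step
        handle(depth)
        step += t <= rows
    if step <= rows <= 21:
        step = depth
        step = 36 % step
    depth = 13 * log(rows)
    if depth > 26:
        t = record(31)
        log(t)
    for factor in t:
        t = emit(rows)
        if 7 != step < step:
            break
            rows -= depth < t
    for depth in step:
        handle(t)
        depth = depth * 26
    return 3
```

Transformed code:
def g(depth, t, rows, step):
    depth -= record(16)
    if 34 <= t and t != t:
        return step
    if step <= rows and rows <= 21:
        step = depth
        step = 36 % step
    depth = 13 * log(rows)
    if depth > 26:
        t = record(31)
        log(t)
    for factor in t:
        t = emit(rows)
        if 7 != step and step < step:
            break
    for depth in step:
        handle(t)
        depth = depth * 26
    return 3

14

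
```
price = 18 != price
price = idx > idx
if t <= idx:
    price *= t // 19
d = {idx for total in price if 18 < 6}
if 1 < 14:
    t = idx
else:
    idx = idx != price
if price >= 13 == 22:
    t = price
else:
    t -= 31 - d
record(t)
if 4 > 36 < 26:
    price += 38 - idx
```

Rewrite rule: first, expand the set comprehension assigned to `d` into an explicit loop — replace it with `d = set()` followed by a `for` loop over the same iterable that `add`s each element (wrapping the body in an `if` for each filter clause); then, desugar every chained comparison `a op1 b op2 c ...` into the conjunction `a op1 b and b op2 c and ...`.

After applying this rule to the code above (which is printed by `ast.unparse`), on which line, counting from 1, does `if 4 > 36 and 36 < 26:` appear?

Transformed code:
price = 18 != price
price = idx > idx
if t <= idx:
    price *= t // 19
d = set()
for total in price:
    if 18 < 6:
        d.add(idx)
if 1 < 14:
    t = idx
else:
    idx = idx != price
if price >= 13 and 13 == 22:
    t = price
else:
    t -= 31 - d
record(t)
if 4 > 36 and 36 < 26:
    price += 38 - idx

18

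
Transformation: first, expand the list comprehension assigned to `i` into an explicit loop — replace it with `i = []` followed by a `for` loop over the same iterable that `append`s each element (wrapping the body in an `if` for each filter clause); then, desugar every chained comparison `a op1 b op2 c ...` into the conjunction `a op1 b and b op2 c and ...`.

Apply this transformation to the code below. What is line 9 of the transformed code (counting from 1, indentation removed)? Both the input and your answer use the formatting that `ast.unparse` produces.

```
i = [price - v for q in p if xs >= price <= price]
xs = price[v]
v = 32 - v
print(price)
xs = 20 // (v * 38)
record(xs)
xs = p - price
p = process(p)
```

Transformed code:
i = []
for q in p:
    if xs >= price and price <= price:
        i.append(price - v)
xs = price[v]
v = 32 - v
print(price)
xs = 20 // (v * 38)
record(xs)
xs = p - price
p = process(p)

record(xs)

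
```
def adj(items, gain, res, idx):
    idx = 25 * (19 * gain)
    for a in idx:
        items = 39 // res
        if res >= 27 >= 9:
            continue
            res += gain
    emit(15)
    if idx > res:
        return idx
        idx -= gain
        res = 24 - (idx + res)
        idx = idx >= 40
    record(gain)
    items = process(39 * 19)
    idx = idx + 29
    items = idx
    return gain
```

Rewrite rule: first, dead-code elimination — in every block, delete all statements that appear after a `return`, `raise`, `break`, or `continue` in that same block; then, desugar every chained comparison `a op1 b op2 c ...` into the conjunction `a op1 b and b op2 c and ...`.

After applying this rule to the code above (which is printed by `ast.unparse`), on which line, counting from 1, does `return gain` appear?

14

Transformed code:
def adj(items, gain, res, idx):
    idx = 25 * (19 * gain)
    for a in idx:
        items = 39 // res
        if res >= 27 and 27 >= 9:
            continue
    emit(15)
    if idx > res:
        return idx
    record(gain)
    items = process(39 * 19)
    idx = idx + 29
    items = idx
    return gain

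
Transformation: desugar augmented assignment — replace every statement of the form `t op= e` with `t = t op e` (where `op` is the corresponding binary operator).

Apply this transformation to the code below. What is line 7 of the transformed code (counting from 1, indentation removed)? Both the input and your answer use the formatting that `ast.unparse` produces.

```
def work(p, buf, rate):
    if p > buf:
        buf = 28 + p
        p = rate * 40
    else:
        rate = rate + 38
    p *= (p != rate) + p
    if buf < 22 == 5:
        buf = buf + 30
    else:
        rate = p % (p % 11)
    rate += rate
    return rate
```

p = p * ((p != rate) + p)

Transformed code:
def work(p, buf, rate):
    if p > buf:
        buf = 28 + p
        p = rate * 40
    else:
        rate = rate + 38
    p = p * ((p != rate) + p)
    if buf < 22 == 5:
        buf = buf + 30
    else:
        rate = p % (p % 11)
    rate = rate + rate
    return rate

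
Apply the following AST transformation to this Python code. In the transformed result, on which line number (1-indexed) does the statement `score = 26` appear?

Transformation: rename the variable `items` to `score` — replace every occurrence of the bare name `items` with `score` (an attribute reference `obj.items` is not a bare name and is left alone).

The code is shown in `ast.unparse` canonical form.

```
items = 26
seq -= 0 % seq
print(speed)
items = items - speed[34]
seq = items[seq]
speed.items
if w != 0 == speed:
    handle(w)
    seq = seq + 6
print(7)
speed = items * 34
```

Transformed code:
score = 26
seq -= 0 % seq
print(speed)
score = score - speed[34]
seq = score[seq]
speed.items
if w != 0 == speed:
    handle(w)
    seq = seq + 6
print(7)
speed = score * 34

1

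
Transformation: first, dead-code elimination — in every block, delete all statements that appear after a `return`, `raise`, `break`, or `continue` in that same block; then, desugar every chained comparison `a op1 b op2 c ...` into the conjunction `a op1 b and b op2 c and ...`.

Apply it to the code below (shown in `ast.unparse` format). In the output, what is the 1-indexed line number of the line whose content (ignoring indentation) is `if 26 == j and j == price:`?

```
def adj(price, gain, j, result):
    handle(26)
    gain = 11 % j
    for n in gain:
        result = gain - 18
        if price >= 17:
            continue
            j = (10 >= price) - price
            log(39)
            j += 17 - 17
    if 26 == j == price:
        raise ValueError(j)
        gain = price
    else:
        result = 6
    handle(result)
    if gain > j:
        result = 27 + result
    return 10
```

Transformed code:
def adj(price, gain, j, result):
    handle(26)
    gain = 11 % j
    for n in gain:
        result = gain - 18
        if price >= 17:
            continue
    if 26 == j and j == price:
        raise ValueError(j)
    else:
        result = 6
    handle(result)
    if gain > j:
        result = 27 + result
    return 10

8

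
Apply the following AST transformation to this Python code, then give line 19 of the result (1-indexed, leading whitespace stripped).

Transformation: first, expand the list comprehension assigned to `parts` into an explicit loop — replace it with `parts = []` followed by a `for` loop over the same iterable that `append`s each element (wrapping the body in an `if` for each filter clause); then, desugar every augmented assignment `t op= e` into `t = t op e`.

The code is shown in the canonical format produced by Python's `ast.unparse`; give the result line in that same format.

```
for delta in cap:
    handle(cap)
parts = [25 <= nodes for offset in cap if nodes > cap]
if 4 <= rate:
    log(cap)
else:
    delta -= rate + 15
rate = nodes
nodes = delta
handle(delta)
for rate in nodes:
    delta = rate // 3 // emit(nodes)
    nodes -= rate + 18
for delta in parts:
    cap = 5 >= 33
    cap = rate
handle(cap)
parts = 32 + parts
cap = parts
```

Transformed code:
for delta in cap:
    handle(cap)
parts = []
for offset in cap:
    if nodes > cap:
        parts.append(25 <= nodes)
if 4 <= rate:
    log(cap)
else:
    delta = delta - (rate + 15)
rate = nodes
nodes = delta
handle(delta)
for rate in nodes:
    delta = rate // 3 // emit(nodes)
    nodes = nodes - (rate + 18)
for delta in parts:
    cap = 5 >= 33
    cap = rate
handle(cap)
parts = 32 + parts
cap = parts

cap = rate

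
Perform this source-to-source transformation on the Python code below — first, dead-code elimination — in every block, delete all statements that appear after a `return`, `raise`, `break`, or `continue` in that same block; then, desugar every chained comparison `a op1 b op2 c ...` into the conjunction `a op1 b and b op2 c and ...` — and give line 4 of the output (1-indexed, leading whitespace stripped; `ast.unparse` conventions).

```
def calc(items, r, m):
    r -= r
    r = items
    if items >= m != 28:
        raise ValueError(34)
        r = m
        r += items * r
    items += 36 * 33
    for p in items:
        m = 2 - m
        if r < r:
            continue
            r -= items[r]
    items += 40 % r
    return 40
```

Transformed code:
def calc(items, r, m):
    r -= r
    r = items
    if items >= m and m != 28:
        raise ValueError(34)
    items += 36 * 33
    for p in items:
        m = 2 - m
        if r < r:
            continue
    items += 40 % r
    return 40

if items >= m and m != 28:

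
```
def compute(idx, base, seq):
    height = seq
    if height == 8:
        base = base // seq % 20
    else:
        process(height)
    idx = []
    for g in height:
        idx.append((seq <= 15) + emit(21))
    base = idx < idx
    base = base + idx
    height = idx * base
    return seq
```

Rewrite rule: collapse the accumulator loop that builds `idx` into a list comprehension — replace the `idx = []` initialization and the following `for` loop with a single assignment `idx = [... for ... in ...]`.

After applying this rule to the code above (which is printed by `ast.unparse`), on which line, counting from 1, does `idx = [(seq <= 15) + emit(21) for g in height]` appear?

7

Transformed code:
def compute(idx, base, seq):
    height = seq
    if height == 8:
        base = base // seq % 20
    else:
        process(height)
    idx = [(seq <= 15) + emit(21) for g in height]
    base = idx < idx
    base = base + idx
    height = idx * base
    return seq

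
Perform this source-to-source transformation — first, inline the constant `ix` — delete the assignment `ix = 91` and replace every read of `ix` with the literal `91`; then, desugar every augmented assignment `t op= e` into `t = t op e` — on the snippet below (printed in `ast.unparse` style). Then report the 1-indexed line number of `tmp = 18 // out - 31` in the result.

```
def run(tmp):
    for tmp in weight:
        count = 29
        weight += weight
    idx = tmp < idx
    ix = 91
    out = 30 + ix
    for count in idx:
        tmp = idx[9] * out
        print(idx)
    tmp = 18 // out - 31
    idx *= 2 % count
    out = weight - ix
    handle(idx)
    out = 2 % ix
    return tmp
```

10

Transformed code:
def run(tmp):
    for tmp in weight:
        count = 29
        weight = weight + weight
    idx = tmp < idx
    out = 30 + 91
    for count in idx:
        tmp = idx[9] * out
        print(idx)
    tmp = 18 // out - 31
    idx = idx * (2 % count)
    out = weight - 91
    handle(idx)
    out = 2 % 91
    return tmp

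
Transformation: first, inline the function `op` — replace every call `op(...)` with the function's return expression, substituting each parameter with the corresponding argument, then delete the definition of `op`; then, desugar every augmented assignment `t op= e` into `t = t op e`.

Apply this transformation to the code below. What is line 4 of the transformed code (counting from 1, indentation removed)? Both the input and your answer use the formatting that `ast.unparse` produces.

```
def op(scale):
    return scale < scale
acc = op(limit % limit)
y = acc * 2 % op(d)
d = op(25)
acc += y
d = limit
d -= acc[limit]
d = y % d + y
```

Transformed code:
acc = limit % limit < limit % limit
y = acc * 2 % (d < d)
d = 25 < 25
acc = acc + y
d = limit
d = d - acc[limit]
d = y % d + y

acc = acc + y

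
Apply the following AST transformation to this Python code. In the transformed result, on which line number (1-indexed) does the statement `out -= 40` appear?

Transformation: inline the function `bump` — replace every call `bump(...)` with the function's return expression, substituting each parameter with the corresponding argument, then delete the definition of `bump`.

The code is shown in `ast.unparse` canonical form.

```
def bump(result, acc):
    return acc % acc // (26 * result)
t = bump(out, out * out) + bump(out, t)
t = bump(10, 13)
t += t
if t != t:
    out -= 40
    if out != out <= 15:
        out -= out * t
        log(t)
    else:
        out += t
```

Transformed code:
t = out * out % (out * out) // (26 * out) + t % t // (26 * out)
t = 13 % 13 // (26 * 10)
t += t
if t != t:
    out -= 40
    if out != out <= 15:
        out -= out * t
        log(t)
    else:
        out += t

5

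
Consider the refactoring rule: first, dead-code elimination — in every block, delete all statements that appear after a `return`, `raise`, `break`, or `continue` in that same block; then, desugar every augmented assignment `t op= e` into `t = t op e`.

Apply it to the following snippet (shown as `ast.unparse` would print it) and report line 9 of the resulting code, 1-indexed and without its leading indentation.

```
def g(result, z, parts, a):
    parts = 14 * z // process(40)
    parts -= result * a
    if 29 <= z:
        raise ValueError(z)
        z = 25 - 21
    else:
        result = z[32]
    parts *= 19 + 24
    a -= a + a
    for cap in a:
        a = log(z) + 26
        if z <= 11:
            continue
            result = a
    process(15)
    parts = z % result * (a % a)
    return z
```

Transformed code:
def g(result, z, parts, a):
    parts = 14 * z // process(40)
    parts = parts - result * a
    if 29 <= z:
        raise ValueError(z)
    else:
        result = z[32]
    parts = parts * (19 + 24)
    a = a - (a + a)
    for cap in a:
        a = log(z) + 26
        if z <= 11:
            continue
    process(15)
    parts = z % result * (a % a)
    return z

a = a - (a + a)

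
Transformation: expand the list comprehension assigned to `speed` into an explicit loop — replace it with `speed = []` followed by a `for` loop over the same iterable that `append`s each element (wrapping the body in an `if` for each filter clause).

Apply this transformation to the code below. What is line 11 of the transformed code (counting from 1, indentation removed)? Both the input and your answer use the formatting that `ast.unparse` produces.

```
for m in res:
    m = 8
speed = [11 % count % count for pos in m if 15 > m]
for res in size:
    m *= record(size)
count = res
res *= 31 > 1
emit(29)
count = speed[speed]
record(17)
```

Transformed code:
for m in res:
    m = 8
speed = []
for pos in m:
    if 15 > m:
        speed.append(11 % count % count)
for res in size:
    m *= record(size)
count = res
res *= 31 > 1
emit(29)
count = speed[speed]
record(17)

emit(29)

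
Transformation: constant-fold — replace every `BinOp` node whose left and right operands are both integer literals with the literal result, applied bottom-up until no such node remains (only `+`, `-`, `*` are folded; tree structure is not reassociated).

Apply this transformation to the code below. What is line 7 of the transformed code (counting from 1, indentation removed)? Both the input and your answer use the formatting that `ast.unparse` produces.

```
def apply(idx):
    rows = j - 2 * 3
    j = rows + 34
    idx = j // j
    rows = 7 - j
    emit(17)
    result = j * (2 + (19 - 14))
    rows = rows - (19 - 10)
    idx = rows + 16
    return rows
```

result = j * 7

Transformed code:
def apply(idx):
    rows = j - 6
    j = rows + 34
    idx = j // j
    rows = 7 - j
    emit(17)
    result = j * 7
    rows = rows - 9
    idx = rows + 16
    return rows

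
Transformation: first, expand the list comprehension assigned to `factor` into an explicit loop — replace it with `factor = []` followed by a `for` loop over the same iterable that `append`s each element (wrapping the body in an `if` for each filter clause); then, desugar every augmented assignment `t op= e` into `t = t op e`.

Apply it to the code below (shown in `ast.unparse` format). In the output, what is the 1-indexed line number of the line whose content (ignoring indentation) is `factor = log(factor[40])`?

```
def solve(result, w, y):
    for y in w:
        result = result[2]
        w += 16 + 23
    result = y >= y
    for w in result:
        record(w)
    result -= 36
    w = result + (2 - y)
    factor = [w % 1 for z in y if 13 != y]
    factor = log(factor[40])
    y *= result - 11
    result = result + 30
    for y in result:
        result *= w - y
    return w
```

14

Transformed code:
def solve(result, w, y):
    for y in w:
        result = result[2]
        w = w + (16 + 23)
    result = y >= y
    for w in result:
        record(w)
    result = result - 36
    w = result + (2 - y)
    factor = []
    for z in y:
        if 13 != y:
            factor.append(w % 1)
    factor = log(factor[40])
    y = y * (result - 11)
    result = result + 30
    for y in result:
        result = result * (w - y)
    return w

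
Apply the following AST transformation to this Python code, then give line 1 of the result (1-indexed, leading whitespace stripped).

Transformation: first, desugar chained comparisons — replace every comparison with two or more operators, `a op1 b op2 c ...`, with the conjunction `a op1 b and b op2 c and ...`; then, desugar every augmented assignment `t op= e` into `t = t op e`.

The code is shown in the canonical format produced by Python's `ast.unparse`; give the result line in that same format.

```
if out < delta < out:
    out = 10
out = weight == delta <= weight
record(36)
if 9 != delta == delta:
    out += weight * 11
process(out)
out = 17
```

Transformed code:
if out < delta and delta < out:
    out = 10
out = weight == delta and delta <= weight
record(36)
if 9 != delta and delta == delta:
    out = out + weight * 11
process(out)
out = 17

if out < delta and delta < out:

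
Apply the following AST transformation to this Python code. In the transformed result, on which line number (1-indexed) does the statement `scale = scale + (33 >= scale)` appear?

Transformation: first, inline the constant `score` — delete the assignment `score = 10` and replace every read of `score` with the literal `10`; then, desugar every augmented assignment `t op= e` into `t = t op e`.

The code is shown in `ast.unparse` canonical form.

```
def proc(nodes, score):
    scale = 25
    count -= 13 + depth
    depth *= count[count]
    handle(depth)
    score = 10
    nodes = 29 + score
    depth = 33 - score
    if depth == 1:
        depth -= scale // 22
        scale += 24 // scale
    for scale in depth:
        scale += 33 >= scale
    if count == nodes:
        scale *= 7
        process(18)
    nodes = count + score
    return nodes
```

12

Transformed code:
def proc(nodes, score):
    scale = 25
    count = count - (13 + depth)
    depth = depth * count[count]
    handle(depth)
    nodes = 29 + 10
    depth = 33 - 10
    if depth == 1:
        depth = depth - scale // 22
        scale = scale + 24 // scale
    for scale in depth:
        scale = scale + (33 >= scale)
    if count == nodes:
        scale = scale * 7
        process(18)
    nodes = count + 10
    return nodes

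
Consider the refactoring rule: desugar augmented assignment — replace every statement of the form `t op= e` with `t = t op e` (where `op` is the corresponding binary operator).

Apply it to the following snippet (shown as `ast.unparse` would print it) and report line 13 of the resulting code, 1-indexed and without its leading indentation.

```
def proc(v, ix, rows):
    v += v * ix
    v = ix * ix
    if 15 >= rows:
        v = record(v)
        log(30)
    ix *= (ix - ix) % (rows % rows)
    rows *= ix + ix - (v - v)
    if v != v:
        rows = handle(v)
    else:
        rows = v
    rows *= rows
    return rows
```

Transformed code:
def proc(v, ix, rows):
    v = v + v * ix
    v = ix * ix
    if 15 >= rows:
        v = record(v)
        log(30)
    ix = ix * ((ix - ix) % (rows % rows))
    rows = rows * (ix + ix - (v - v))
    if v != v:
        rows = handle(v)
    else:
        rows = v
    rows = rows * rows
    return rows

rows = rows * rows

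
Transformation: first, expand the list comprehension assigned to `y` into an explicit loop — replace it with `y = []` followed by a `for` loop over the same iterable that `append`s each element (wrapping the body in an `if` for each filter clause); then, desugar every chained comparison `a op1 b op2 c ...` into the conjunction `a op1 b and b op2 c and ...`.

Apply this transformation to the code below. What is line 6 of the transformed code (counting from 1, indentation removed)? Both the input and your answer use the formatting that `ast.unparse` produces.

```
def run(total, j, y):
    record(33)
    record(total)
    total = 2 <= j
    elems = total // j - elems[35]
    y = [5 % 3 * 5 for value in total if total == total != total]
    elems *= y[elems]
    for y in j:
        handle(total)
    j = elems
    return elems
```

Transformed code:
def run(total, j, y):
    record(33)
    record(total)
    total = 2 <= j
    elems = total // j - elems[35]
    y = []
    for value in total:
        if total == total and total != total:
            y.append(5 % 3 * 5)
    elems *= y[elems]
    for y in j:
        handle(total)
    j = elems
    return elems

y = []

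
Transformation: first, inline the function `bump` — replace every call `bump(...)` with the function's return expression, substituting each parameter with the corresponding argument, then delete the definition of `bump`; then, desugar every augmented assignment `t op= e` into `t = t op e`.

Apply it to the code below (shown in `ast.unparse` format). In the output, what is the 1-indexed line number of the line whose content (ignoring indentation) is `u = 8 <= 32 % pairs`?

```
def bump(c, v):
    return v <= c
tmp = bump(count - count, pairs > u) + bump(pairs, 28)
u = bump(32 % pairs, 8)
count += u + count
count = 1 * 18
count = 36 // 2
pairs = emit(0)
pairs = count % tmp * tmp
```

2

Transformed code:
tmp = ((pairs > u) <= count - count) + (28 <= pairs)
u = 8 <= 32 % pairs
count = count + (u + count)
count = 1 * 18
count = 36 // 2
pairs = emit(0)
pairs = count % tmp * tmp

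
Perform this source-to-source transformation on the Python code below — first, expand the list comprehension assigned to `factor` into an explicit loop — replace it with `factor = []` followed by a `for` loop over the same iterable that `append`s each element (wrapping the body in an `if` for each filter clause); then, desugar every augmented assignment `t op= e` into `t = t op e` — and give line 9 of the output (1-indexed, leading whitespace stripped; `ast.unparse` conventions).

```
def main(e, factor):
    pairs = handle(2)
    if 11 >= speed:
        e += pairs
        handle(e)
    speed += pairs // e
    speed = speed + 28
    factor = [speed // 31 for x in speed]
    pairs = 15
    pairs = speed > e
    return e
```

for x in speed:

Transformed code:
def main(e, factor):
    pairs = handle(2)
    if 11 >= speed:
        e = e + pairs
        handle(e)
    speed = speed + pairs // e
    speed = speed + 28
    factor = []
    for x in speed:
        factor.append(speed // 31)
    pairs = 15
    pairs = speed > e
    return e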